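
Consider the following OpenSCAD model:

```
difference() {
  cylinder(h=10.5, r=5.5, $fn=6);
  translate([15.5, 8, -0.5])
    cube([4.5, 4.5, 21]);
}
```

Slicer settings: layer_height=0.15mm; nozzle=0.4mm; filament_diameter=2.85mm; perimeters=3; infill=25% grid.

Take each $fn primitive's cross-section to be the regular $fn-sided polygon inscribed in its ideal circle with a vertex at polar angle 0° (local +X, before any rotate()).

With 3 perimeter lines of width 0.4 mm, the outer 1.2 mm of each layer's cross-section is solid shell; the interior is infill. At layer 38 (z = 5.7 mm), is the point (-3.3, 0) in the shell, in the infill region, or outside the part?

At z = 5.7 mm: the cylinder: section is a regular 6-gon, circumradius r=5.5; the 4.5×4.5 cube at (15.5, 8) contributes its full rectangle; Taking the first minus the rest: starting from the r=5.5 cylinder, the 4.5×4.5 cube at (15.5, 8) misses the remaining region (no effect) — 1 connected region. Overall, the cross-section is a single solid region. The nearest boundary edge runs (-2.75, -4.76)→(-5.50, 0.00); distance from the point to it = 1.91 mm. The point is inside the cross-section and 1.91 mm from the nearest boundary — more than the 1.2 mm shell width (3 × 0.4), so it's in the infill interior.

infill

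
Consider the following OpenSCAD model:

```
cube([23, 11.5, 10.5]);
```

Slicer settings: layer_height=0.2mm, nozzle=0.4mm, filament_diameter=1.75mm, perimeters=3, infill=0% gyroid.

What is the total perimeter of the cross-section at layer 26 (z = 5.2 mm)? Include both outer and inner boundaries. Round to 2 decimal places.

69.00 mm

At z = 5.2 mm: the cube is present — its section is the full 23×11.5 rectangle (perimeter 69.00 mm). Overall, the cross-section is a single solid region. Total boundary length (outer) = 69.00 mm.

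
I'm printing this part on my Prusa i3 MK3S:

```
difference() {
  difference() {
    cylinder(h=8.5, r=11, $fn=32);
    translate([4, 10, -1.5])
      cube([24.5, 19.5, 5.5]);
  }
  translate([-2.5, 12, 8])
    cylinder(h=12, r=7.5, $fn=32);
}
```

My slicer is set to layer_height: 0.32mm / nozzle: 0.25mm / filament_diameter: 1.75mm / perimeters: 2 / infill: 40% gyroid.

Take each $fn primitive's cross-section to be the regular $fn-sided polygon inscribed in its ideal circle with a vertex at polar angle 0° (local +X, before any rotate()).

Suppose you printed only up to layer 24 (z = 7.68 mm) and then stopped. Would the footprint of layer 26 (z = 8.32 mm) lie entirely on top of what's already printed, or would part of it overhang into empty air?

Compare the two slices. At z = 7.68: the cylinder: section is a regular 32-gon, circumradius r=11 (area = (32/2)·11.000²·sin(360°/32) = 377.69 mm²); the cube at (4, 10) does not reach this height (z outside [-1.5, 4]); Taking the first minus the rest: none of the subtracted shapes is present at this height, so the r=11 cylinder is unchanged — area = 377.69 mm²; the cylinder at (-2.5, 12) is not intersected at this z (z outside [8, 20]); Taking the first minus the rest: none of the subtracted shapes is present at this height, so that combined region is unchanged — area = 377.69 mm². At z = 8.32: the cylinder: section is a regular 32-gon, circumradius r=11 (area = (32/2)·11.000²·sin(360°/32) = 377.69 mm²); the cube at (4, 10) does not reach this height (z outside [-1.5, 4]); Subtracting the remaining from the first: none of the subtracted shapes is present at this height, so the r=11 cylinder is unchanged — area = 377.69 mm²; the cylinder at (-2.5, 12): section is a regular 32-gon, circumradius r=7.5 (area = (32/2)·7.500²·sin(360°/32) = 175.58 mm²); Taking the first minus the rest: starting from that combined region (377.69 mm²), the r=7.5 cylinder at (-2.5, 12) partially overlaps it — only the 57.29 mm² overlap (of its 175.58 mm²) is removed, clipping the outline — area = 320.40 mm². Checking containment: the cross-section at z = 8.32 is a subset of the cross-section at z = 7.68.

entirely on top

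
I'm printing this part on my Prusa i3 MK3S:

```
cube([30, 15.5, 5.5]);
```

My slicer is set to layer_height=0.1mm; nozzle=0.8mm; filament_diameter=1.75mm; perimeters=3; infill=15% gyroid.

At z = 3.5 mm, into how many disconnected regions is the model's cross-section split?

At z = 3.5 mm: the cube is present — its section is the full 30×15.5 rectangle. The result has 1 disconnected region.

1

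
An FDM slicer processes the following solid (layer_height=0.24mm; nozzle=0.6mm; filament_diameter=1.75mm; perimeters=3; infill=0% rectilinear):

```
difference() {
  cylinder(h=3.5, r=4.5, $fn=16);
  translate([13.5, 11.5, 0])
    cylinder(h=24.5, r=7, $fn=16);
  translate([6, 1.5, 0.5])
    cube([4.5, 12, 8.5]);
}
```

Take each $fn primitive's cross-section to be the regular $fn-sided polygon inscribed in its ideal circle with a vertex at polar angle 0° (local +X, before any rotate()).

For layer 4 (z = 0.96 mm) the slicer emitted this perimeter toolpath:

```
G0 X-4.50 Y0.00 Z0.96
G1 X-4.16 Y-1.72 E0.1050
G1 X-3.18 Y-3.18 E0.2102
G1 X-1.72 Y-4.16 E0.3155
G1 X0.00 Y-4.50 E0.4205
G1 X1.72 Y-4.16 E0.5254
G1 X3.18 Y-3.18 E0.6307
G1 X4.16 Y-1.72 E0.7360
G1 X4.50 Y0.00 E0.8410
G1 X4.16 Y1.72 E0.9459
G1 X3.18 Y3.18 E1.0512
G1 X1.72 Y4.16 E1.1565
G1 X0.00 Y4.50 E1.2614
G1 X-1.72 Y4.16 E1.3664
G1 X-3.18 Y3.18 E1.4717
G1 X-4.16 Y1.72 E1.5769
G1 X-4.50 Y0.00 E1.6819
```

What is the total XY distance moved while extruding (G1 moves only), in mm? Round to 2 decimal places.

Sum the Euclidean lengths of each G1 segment: total = 28.09 mm.

28.09 mm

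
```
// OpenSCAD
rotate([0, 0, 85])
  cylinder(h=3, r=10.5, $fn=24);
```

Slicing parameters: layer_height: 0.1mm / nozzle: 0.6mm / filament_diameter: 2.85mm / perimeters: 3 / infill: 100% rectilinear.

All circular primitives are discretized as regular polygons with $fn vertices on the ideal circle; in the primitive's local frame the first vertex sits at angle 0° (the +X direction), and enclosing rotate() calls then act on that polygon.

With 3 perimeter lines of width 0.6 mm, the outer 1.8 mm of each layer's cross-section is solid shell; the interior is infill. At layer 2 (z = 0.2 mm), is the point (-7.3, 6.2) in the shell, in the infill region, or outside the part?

shell

At z = 0.2 mm: the r=10.5 cylinder gives a regular 24-gon of circumradius 10.5 (constant along its height); (whole slice rotated 85° about Z — lengths, areas and connectivity unchanged). Overall, the cross-section is a single solid region. Undo the 85° rotation: the query point maps to (5.540, 7.813) in the un-rotated model frame. The nearest boundary edge runs (7.42, 7.42)→(5.25, 9.09); distance from the point to it = 0.84 mm. The point is inside the cross-section, 0.84 mm from the nearest boundary — within the 1.8 mm shell band (3 × 0.6).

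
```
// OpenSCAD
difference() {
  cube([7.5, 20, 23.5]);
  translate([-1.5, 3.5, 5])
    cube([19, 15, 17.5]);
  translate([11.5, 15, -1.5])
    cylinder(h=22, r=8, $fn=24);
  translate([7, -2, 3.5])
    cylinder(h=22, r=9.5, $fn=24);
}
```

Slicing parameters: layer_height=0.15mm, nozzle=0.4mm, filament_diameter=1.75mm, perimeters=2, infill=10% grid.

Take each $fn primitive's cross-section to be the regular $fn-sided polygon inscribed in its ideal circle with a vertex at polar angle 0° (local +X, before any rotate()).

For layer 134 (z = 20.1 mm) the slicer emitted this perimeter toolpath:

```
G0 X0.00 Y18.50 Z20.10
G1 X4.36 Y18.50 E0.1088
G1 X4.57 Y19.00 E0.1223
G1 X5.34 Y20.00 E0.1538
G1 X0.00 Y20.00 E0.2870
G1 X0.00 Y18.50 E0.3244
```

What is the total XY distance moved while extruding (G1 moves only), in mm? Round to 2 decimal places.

Sum the Euclidean lengths of each G1 segment: total = 13.00 mm.

13.00 mm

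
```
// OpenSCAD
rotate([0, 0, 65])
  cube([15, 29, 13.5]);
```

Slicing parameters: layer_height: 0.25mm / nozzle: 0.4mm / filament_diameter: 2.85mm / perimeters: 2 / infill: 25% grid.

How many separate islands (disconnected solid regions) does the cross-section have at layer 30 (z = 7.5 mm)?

1

At z = 7.5 mm: the cube is present — its section is the full 15×29 rectangle; (rotated 65° about Z; rotation is an isometry so areas/perimeters/island counts are preserved). Overall, the cross-section is a single solid region. Island count = 1.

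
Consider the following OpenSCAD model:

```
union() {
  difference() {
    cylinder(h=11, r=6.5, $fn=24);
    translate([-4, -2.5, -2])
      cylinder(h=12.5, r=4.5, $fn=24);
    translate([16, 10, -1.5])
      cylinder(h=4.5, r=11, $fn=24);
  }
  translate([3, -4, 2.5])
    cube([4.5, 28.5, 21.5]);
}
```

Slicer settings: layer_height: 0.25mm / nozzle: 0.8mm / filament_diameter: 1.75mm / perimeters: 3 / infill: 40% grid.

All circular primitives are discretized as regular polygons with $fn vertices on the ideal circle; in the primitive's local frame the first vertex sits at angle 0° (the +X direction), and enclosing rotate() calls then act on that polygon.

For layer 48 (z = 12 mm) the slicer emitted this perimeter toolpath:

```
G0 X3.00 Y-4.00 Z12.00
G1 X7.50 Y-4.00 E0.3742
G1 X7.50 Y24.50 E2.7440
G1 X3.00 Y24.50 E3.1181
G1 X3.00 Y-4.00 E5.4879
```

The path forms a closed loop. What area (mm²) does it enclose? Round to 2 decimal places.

Apply the shoelace formula to the sequence of (X, Y) vertices; enclosed area = 128.25 mm².

128.25 mm²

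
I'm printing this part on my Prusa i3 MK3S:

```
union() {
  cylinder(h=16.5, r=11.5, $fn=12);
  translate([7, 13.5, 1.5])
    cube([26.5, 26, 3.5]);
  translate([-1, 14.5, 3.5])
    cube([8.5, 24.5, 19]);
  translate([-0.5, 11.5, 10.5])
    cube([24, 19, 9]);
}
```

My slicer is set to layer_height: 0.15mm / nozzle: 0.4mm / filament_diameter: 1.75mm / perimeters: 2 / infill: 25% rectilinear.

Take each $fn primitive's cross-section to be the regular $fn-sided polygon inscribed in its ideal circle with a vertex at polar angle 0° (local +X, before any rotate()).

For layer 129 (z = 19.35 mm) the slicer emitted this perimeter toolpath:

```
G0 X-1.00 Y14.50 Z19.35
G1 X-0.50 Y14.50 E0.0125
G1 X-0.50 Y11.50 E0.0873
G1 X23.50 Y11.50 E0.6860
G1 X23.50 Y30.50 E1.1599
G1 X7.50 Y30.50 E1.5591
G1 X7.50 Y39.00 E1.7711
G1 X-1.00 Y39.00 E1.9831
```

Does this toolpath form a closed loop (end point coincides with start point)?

Start point (G0): (-1.00, 14.50). End point (last G1): the path does not return to the start — open.

no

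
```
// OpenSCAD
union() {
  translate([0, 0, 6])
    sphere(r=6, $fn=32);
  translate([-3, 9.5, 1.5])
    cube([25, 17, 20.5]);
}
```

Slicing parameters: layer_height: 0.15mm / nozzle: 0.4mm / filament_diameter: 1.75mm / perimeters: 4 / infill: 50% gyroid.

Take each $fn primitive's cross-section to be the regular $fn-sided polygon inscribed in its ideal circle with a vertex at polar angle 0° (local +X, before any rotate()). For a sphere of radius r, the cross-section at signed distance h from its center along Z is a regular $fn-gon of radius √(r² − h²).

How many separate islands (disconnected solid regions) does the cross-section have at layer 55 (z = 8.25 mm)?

2

At z = 8.25 mm: the sphere: section is a regular 32-gon, circumradius = √(r²−h²) = √(6²−2.25²) = 5.562; the 25×17 cube at (-3, 9.5) contributes its full rectangle; Merging all regions: the 2 present regions are separate (no shared area or edge), so areas and boundary lengths simply add and each stays a separate island — 2 connected regions. Overall, the cross-section has 2 separate islands. Island count = 2.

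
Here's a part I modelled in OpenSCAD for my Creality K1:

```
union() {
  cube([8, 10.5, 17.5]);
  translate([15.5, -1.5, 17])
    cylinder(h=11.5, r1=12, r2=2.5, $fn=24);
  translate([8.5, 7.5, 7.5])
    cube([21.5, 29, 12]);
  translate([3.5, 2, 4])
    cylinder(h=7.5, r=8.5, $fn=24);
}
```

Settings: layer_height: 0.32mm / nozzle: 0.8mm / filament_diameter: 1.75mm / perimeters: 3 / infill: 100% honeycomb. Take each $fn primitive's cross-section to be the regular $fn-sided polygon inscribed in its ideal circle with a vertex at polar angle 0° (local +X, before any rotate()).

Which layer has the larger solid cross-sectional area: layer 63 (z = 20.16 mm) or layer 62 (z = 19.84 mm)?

Layer 63 (z = 20.16): the cube is absent (z outside [0, 17.5]); the cone at (15.5, -1.5) contributes a regular 24-gon of circumradius 9.390 (interpolated between r1=12 and r2=2.5 at t=0.275) (area = (24/2)·9.390²·sin(360°/24) = 273.82 mm²); the cube at (8.5, 7.5) is absent (z outside [7.5, 19.5]); the cylinder at (3.5, 2) is absent (z outside [4, 11.5]); Combining (union): only the cone at (15.5, -1.5) is present, so the union is just that shape — area = 273.82 mm². So its area = 273.82 mm². Layer 62 (z = 19.84): the cube is absent (z outside [0, 17.5]); the cone at (15.5, -1.5): at t=0.247 of its height the radius interpolates to r₁+(r₂−r₁)t = 9.654, giving a regular 24-gon of that circumradius (area = (24/2)·9.654²·sin(360°/24) = 289.46 mm²); the cube at (8.5, 7.5) is absent (z outside [7.5, 19.5]); the cylinder at (3.5, 2) is not intersected at this z (z outside [4, 11.5]); Taking the union: only the cone at (15.5, -1.5) is present, so the union is just that shape — area = 289.46 mm². So its area = 289.46 mm². Layer 62 is larger (289.46 vs 273.82 mm²).

layer 62 (z = 19.84 mm)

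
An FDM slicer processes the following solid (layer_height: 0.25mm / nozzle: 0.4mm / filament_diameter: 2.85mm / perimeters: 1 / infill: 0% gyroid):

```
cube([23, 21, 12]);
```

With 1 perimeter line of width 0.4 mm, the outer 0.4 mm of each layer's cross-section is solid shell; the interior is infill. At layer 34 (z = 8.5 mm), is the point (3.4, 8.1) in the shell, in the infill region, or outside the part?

At z = 8.5 mm: the 23×21 cube contributes its full rectangle. Overall, the cross-section is a single solid region. The nearest boundary edge runs (0.00, 21.00)→(0.00, 0.00); distance from the point to it = 3.40 mm. The point is inside the cross-section and 3.40 mm from the nearest boundary — more than the 0.4 mm shell width (1 × 0.4), so it's in the infill interior.

infill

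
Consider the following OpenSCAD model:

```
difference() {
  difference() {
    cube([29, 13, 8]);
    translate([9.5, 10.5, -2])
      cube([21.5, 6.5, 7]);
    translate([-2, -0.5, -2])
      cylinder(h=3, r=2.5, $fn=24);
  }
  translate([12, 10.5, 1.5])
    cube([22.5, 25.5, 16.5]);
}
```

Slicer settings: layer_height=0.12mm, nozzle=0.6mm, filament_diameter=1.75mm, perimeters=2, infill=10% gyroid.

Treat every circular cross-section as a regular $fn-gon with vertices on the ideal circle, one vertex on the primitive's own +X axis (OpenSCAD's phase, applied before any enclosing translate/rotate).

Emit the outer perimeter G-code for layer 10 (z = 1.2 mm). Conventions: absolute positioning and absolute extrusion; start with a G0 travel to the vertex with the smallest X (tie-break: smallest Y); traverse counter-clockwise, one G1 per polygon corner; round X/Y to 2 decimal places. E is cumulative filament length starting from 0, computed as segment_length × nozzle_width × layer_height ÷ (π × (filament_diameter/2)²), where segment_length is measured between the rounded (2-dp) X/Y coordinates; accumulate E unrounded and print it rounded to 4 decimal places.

G0 X0.00 Y0.00 Z1.20
G1 X29.00 Y0.00 E0.8681
G1 X29.00 Y10.50 E1.1824
G1 X9.50 Y10.50 E1.7661
G1 X9.50 Y13.00 E1.8409
G1 X0.00 Y13.00 E2.1253
G1 X0.00 Y0.00 E2.5145

At z = 1.2 mm: the cube is present — its section is the full 29×13 rectangle; the cube at (9.5, 10.5) (footprint 21.5×6.5) is included at this height; the cylinder at (-2, -0.5) is absent (z outside [-2, 1]); Taking the first minus the rest: starting from the 29×13 cube, the 21.5×6.5 cube at (9.5, 10.5) partially overlaps it — only the 48.75 mm² overlap (of its 139.75 mm²) is removed, clipping the outline — 1 connected region; the cube at (12, 10.5) is absent (z outside [1.5, 18]); After the difference (first − rest): none of the subtracted shapes is present at this height, so the result so far is unchanged — 1 connected region. The outline is a single polygon with 6 vertices. Extrusion per mm of travel: 0.6 × 0.12 / (π × 0.875²) = 0.029934. Accumulating E over each segment gives final E = 2.5145.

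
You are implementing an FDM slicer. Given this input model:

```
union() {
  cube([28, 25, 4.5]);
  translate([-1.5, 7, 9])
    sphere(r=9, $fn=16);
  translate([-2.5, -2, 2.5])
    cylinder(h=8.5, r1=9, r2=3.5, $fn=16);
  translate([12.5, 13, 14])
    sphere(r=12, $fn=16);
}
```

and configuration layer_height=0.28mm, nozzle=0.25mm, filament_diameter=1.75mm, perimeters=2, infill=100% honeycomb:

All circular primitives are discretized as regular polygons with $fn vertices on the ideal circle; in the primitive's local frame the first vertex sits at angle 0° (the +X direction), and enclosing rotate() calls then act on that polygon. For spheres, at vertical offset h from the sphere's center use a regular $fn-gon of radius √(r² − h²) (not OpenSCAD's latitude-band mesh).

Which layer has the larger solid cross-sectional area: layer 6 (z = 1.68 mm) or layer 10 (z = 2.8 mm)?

layer 10 (z = 2.8 mm)

Layer 6 (z = 1.68): the 28×25 cube contributes its full rectangle (area 700.00 mm²); the r=9 sphere at (-1.5, 7) contributes a regular 16-gon of circumradius √(9²−7.32²) = 5.236 (area = (16/2)·5.236²·sin(360°/16) = 83.94 mm²); the cone at (-2.5, -2) does not reach this height (z outside [2.5, 11]); the sphere at (12.5, 13) is absent (|z−center|=12.320 > r=12); Combining (union): the regions partially overlap — summed areas 783.94 mm² minus the doubly-counted overlap 26.71 mm² gives 757.23 mm² — area = 757.23 mm². So its area = 757.23 mm². Layer 10 (z = 2.8): the 28×25 cube contributes its full rectangle (area 700.00 mm²); the r=9 sphere at (-1.5, 7) slices to a regular 16-gon of circumradius 6.524 (√(r²−h²) with h=6.2 from center) (area = (16/2)·6.524²·sin(360°/16) = 130.30 mm²); the cone at (-2.5, -2) contributes a regular 16-gon of circumradius 8.806 (interpolated between r1=9 and r2=3.5 at t=0.035) (area = (16/2)·8.806²·sin(360°/16) = 237.40 mm²); the sphere at (12.5, 13): section is a regular 16-gon, circumradius = √(r²−h²) = √(12²−11.2²) = 4.308 (area = (16/2)·4.308²·sin(360°/16) = 56.82 mm²); Combining (union): the regions partially overlap — summed areas 1124.51 mm² minus the doubly-counted overlap 164.89 mm² gives 959.63 mm² — area = 959.63 mm². So its area = 959.63 mm². Layer 10 is larger (959.63 vs 757.23 mm²).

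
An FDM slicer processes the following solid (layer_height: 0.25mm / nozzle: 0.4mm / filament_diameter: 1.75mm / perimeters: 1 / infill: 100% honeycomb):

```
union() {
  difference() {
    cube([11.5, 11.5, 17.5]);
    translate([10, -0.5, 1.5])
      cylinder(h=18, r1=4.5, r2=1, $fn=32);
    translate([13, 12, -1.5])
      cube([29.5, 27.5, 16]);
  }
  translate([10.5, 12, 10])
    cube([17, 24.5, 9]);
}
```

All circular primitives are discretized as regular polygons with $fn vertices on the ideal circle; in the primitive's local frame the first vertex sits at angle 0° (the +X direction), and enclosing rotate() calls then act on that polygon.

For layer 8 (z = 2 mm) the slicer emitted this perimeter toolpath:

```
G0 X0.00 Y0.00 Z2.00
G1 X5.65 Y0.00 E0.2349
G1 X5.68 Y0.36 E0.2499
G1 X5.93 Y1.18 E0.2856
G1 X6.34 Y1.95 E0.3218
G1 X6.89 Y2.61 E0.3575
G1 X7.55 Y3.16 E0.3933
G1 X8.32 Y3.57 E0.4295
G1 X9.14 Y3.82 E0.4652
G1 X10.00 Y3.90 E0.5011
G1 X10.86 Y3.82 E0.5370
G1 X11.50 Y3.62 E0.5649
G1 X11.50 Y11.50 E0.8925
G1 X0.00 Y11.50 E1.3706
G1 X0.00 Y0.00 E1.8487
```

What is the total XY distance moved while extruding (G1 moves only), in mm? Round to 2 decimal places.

44.47 mm

Sum the Euclidean lengths of each G1 segment: total = 44.47 mm.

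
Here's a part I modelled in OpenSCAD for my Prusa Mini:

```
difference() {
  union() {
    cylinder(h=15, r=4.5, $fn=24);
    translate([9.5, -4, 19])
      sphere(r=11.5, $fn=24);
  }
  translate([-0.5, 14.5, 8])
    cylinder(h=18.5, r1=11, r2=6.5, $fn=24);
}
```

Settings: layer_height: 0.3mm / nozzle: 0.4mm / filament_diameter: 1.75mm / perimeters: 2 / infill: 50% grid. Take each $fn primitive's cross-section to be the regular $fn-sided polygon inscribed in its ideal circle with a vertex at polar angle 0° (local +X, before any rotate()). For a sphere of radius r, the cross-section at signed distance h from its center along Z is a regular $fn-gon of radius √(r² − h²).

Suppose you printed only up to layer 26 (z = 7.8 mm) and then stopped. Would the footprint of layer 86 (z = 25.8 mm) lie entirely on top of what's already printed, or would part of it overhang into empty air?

Compare the two slices. At z = 7.8: the r=4.5 cylinder contributes a regular 24-gon of circumradius 4.5 (area = (24/2)·4.500²·sin(360°/24) = 62.89 mm²); the sphere at (9.5, -4): section is a regular 24-gon, circumradius = √(r²−h²) = √(11.5²−11.2²) = 2.610 (area = (24/2)·2.610²·sin(360°/24) = 21.15 mm²); Taking the union: the 2 present regions are separate (no shared area or edge), so areas and boundary lengths simply add and each stays a separate island — area = 84.04 mm²; the cone at (-0.5, 14.5) is absent (z outside [8, 26.5]); Taking the first minus the rest: none of the subtracted shapes is present at this height, so the result so far is unchanged — area = 84.04 mm². At z = 25.8: the cylinder is not intersected at this z (z outside [0, 15]); the r=11.5 sphere at (9.5, -4) contributes a regular 24-gon of circumradius √(11.5²−6.8²) = 9.274 (area = (24/2)·9.274²·sin(360°/24) = 267.13 mm²); Merging all regions: only the r=11.5 sphere at (9.5, -4) is present, so the union is just that shape — area = 267.13 mm²; the cone at (-0.5, 14.5) contributes a regular 24-gon of circumradius 6.670 (interpolated between r1=11 and r2=6.5 at t=0.962) (area = (24/2)·6.670²·sin(360°/24) = 138.19 mm²); Taking the first minus the rest: starting from the result so far (267.13 mm²), the cone at (-0.5, 14.5) misses the remaining region (no effect) — area = 267.13 mm². Checking containment: at z = 25.8 the cross-section extends beyond the z = 7.8 cross-section by about 226.87 mm².

part overhangs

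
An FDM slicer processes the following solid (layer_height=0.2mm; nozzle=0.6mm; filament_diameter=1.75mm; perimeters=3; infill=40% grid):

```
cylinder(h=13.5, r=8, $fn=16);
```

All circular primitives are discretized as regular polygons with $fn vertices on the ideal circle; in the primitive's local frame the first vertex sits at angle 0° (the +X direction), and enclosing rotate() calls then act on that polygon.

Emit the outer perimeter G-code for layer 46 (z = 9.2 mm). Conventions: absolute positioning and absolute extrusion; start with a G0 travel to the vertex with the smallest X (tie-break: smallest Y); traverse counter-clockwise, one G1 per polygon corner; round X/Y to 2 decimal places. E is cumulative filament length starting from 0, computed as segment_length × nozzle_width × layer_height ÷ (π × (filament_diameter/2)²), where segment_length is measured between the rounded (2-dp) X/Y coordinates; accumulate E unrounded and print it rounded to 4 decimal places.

G0 X-8.00 Y0.00 Z9.20
G1 X-7.39 Y-3.06 E0.1557
G1 X-5.66 Y-5.66 E0.3115
G1 X-3.06 Y-7.39 E0.4673
G1 X0.00 Y-8.00 E0.6229
G1 X3.06 Y-7.39 E0.7786
G1 X5.66 Y-5.66 E0.9344
G1 X7.39 Y-3.06 E1.0902
G1 X8.00 Y0.00 E1.2459
G1 X7.39 Y3.06 E1.4016
G1 X5.66 Y5.66 E1.5574
G1 X3.06 Y7.39 E1.7132
G1 X0.00 Y8.00 E1.8688
G1 X-3.06 Y7.39 E2.0245
G1 X-5.66 Y5.66 E2.1803
G1 X-7.39 Y3.06 E2.3361
G1 X-8.00 Y0.00 E2.4918

At z = 9.2 mm: the r=8 cylinder gives a regular 16-gon of circumradius 8 (constant along its height). The outline is a single polygon with 16 vertices. Extrusion per mm of travel: 0.6 × 0.2 / (π × 0.875²) = 0.049890. Accumulating E over each segment gives final E = 2.4918.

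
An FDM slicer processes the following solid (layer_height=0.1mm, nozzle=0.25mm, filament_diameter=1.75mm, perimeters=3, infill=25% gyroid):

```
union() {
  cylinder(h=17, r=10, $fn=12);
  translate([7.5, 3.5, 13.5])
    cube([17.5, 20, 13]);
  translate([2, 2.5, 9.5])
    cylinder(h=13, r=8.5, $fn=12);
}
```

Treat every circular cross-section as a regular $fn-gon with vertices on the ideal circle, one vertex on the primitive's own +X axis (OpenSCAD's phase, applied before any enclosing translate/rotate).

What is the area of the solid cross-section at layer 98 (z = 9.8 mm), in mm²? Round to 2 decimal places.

At z = 9.8 mm: the r=10 cylinder gives a regular 12-gon of circumradius 10 (constant along its height) (area = (12/2)·10.000²·sin(360°/12) = 300.00 mm²); the cube at (7.5, 3.5) does not reach this height (z outside [13.5, 26.5]); the r=8.5 cylinder at (2, 2.5) gives a regular 12-gon of circumradius 8.5 (constant along its height) (area = (12/2)·8.500²·sin(360°/12) = 216.75 mm²); Taking the union: the regions partially overlap — summed areas 516.75 mm² minus the doubly-counted overlap 194.47 mm² gives 322.28 mm² — area = 322.28 mm². Overall, the cross-section is a single solid region. Net area = 322.28 mm².

322.28 mm²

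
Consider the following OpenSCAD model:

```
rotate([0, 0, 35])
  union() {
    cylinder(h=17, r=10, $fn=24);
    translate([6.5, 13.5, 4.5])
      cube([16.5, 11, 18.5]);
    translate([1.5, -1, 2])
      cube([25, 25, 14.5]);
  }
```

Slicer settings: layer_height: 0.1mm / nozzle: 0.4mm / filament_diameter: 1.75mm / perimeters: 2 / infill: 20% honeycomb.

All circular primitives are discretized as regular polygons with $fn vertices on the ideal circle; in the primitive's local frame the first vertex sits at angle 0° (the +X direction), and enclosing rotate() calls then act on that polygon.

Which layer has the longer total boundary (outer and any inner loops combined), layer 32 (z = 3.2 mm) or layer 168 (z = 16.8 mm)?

layer 32 (z = 3.2 mm)

Layer 32 (z = 3.2): the r=10 cylinder contributes a regular 24-gon of circumradius 10 (perimeter = 2·24·10.000·sin(180°/24) = 62.65 mm); the cube at (6.5, 13.5) is not intersected at this z (z outside [4.5, 23]); the cube at (1.5, -1) is present — its section is the full 25×25 rectangle (perimeter 100.00 mm); Taking the union: the regions partially overlap (shared area 71.23 mm²), so the edge portions inside another operand are dropped and the merged outline is re-measured after clipping — boundary = 128.32 mm; (rotated 35° about Z; rotation is an isometry so areas/perimeters/island counts are preserved). So its perimeter = 128.32 mm. Layer 168 (z = 16.8): the cylinder: section is a regular 24-gon, circumradius r=10 (perimeter = 2·24·10.000·sin(180°/24) = 62.65 mm); the cube at (6.5, 13.5) (footprint 16.5×11) is included at this height (perimeter 55.00 mm); the cube at (1.5, -1) is absent (z outside [2, 16.5]); Combining (union): the 2 present regions are separate (no shared area or edge), so areas and boundary lengths simply add and each stays a separate island — boundary = 117.65 mm; (rotated 35° about Z; rotation is an isometry so areas/perimeters/island counts are preserved). So its perimeter = 117.65 mm. Layer 32 is larger (128.32 vs 117.65 mm).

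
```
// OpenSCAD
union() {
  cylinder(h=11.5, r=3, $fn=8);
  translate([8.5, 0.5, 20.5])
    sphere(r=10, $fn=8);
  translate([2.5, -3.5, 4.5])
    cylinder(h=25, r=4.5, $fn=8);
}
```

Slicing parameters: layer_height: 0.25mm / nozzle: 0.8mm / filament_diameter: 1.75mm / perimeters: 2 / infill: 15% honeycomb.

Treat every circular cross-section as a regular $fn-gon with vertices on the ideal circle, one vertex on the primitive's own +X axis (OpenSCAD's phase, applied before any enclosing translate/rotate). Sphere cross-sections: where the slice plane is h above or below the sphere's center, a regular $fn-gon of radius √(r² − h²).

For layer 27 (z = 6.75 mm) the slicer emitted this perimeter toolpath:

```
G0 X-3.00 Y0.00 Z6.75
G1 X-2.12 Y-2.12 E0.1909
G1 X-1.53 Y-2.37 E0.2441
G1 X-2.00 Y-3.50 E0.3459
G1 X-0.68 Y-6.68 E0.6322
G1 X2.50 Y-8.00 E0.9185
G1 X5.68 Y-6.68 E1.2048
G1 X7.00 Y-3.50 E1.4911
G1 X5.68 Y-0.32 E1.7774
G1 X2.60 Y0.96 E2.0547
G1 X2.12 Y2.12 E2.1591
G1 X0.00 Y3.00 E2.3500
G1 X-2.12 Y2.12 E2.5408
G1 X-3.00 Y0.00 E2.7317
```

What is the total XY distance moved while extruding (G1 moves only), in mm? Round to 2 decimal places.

Sum the Euclidean lengths of each G1 segment: total = 32.85 mm.

32.85 mm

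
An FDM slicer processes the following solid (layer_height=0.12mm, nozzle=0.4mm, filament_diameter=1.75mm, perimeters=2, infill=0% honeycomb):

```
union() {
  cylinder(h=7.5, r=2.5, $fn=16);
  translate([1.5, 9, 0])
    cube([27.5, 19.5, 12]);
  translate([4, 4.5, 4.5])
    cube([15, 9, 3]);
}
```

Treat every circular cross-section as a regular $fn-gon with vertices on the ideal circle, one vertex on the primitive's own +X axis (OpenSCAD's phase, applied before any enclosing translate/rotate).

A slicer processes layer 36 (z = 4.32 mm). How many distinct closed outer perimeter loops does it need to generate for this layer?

At z = 4.32 mm: the r=2.5 cylinder gives a regular 16-gon of circumradius 2.5 (constant along its height); the 27.5×19.5 cube at (1.5, 9) contributes its full rectangle; the cube at (4, 4.5) is absent (z outside [4.5, 7.5]); Merging all regions: the 2 present regions are separate (no shared area or edge), so areas and boundary lengths simply add and each stays a separate island — 2 connected regions. The result has 2 disconnected regions.

2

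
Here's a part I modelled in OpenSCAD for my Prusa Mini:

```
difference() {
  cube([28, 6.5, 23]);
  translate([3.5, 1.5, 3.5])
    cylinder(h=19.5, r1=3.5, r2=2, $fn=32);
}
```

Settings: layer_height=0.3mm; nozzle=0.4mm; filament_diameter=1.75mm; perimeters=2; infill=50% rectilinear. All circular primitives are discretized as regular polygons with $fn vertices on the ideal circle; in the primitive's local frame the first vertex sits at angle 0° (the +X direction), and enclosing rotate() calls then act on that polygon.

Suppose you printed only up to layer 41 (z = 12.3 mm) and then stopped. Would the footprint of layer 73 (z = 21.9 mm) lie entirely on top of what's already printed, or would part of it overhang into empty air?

part overhangs

Compare the two slices. At z = 12.3: the cube (footprint 28×6.5) is included at this height (area 182.00 mm²); the cone at (3.5, 1.5) contributes a regular 32-gon of circumradius 2.823 (interpolated between r1=3.5 and r2=2 at t=0.451) (area = (32/2)·2.823²·sin(360°/32) = 24.88 mm²); After the difference (first − rest): starting from the 28×6.5 cube (182.00 mm²), the cone at (3.5, 1.5) partially overlaps it — only the 20.46 mm² overlap (of its 24.88 mm²) is removed, clipping the outline — area = 161.54 mm². At z = 21.9: the 28×6.5 cube contributes its full rectangle (area 182.00 mm²); the cone at (3.5, 1.5) (r1=3.5→r2=2) has section circumradius 2.085 here — a regular 32-gon (area = (32/2)·2.085²·sin(360°/32) = 13.56 mm²); Taking the first minus the rest: starting from the 28×6.5 cube (182.00 mm²), the cone at (3.5, 1.5) partially overlaps it — only the 12.42 mm² overlap (of its 13.56 mm²) is removed, clipping the outline — area = 169.58 mm². Checking containment: at z = 21.9 the cross-section extends beyond the z = 12.3 cross-section by about 8.04 mm².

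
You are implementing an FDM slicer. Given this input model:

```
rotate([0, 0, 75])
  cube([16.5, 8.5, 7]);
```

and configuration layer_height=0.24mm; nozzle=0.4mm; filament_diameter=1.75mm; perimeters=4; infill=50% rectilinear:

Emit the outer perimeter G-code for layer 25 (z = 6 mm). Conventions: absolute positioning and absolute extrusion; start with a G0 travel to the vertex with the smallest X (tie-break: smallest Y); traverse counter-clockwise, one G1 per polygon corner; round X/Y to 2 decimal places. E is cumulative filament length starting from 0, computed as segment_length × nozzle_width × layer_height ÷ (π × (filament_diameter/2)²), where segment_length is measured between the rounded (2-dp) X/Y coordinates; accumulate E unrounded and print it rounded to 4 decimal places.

At z = 6 mm: the cube is present — its section is the full 16.5×8.5 rectangle; (rotated 75° about Z; rotation is an isometry so areas/perimeters/island counts are preserved). The outline is a single polygon with 4 vertices. Extrusion per mm of travel: 0.4 × 0.24 / (π × 0.875²) = 0.039912. Accumulating E over each segment gives final E = 1.9957.

G0 X-8.21 Y2.20 Z6.00
G1 X0.00 Y0.00 E0.3392
G1 X4.27 Y15.94 E0.9979
G1 X-3.94 Y18.14 E1.3371
G1 X-8.21 Y2.20 E1.9957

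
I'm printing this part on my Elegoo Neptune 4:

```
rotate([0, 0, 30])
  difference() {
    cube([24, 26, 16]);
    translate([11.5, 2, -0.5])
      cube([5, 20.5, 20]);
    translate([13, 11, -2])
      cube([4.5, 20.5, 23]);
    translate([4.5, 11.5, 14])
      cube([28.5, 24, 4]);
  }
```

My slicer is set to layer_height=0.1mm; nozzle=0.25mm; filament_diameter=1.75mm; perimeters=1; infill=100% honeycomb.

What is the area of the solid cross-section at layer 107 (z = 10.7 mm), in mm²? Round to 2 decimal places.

494.25 mm²

At z = 10.7 mm: the 24×26 cube contributes its full rectangle (area 624.00 mm²); the cube at (11.5, 2) is present — its section is the full 5×20.5 rectangle (area 102.50 mm²); the cube at (13, 11) is present — its section is the full 4.5×20.5 rectangle (area 92.25 mm²); the cube at (4.5, 11.5) does not reach this height (z outside [14, 18]); After the difference (first − rest): starting from the 24×26 cube (624.00 mm²), the 5×20.5 cube at (11.5, 2) lies wholly inside it (removes its full 102.50 mm² and its 51.00 mm outline becomes a hole wall); the 4.5×20.5 cube at (13, 11) partially overlaps it — only the 27.25 mm² overlap (of its 92.25 mm²) is removed, clipping the outline — area = 494.25 mm²; (whole slice rotated 30° about Z — lengths, areas and connectivity unchanged). Overall, the cross-section is a single solid region. Net area = 494.25 mm².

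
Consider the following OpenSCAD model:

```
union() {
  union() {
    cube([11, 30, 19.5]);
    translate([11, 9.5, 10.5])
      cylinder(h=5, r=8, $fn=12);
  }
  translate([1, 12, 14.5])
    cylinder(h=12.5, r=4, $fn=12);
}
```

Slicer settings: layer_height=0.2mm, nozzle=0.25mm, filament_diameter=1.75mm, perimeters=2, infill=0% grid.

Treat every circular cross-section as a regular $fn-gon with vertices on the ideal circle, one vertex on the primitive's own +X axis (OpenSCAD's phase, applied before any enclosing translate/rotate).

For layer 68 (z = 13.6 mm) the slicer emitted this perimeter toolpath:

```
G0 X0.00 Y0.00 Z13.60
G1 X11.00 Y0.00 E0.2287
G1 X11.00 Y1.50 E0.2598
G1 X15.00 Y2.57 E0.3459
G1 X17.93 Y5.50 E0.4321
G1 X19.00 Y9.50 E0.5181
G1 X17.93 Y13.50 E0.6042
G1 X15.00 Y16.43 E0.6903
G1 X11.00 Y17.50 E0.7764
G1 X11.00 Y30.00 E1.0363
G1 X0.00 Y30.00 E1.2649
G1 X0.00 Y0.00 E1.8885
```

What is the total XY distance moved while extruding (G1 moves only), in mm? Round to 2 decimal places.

90.85 mm

Sum the Euclidean lengths of each G1 segment: total = 90.85 mm.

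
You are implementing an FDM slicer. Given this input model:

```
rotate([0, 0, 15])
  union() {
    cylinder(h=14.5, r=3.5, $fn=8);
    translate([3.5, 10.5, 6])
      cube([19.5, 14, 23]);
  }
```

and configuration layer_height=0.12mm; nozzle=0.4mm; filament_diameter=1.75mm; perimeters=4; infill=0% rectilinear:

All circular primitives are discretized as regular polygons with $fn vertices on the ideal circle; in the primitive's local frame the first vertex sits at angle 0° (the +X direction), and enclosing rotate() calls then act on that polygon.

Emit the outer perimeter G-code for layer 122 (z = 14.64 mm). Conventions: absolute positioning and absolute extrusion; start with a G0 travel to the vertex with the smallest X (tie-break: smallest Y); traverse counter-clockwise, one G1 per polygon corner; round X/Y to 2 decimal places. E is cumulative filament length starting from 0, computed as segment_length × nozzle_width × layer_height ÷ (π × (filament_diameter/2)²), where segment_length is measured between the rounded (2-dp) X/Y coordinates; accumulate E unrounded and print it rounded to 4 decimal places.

G0 X-2.96 Y24.57 Z14.64
G1 X0.66 Y11.05 E0.2793
G1 X19.50 Y16.10 E0.6686
G1 X15.88 Y29.62 E0.9479
G1 X-2.96 Y24.57 E1.3371

At z = 14.64 mm: the cylinder does not reach this height (z outside [0, 14.5]); the 19.5×14 cube at (3.5, 10.5) contributes its full rectangle; Taking the union: only the 19.5×14 cube at (3.5, 10.5) is present, so the union is just that shape — 1 connected region; (whole slice rotated 15° about Z — lengths, areas and connectivity unchanged). The outline is a single polygon with 4 vertices. Extrusion per mm of travel: 0.4 × 0.12 / (π × 0.875²) = 0.019956. Accumulating E over each segment gives final E = 1.3371.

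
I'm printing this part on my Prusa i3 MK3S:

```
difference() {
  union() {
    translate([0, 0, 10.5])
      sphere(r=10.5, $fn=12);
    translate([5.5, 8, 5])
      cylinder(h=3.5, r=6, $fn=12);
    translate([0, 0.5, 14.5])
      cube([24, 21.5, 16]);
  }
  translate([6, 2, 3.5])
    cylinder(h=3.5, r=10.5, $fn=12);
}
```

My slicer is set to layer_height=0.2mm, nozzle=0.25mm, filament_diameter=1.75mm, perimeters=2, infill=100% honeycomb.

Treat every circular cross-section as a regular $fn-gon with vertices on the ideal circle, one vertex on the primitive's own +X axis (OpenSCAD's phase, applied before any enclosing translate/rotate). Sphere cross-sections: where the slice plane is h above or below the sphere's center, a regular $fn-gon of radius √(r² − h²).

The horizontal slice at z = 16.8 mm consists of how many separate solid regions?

At z = 16.8 mm: the sphere: section is a regular 12-gon, circumradius = √(r²−h²) = √(10.5²−6.3²) = 8.400; the cylinder at (5.5, 8) is absent (z outside [5, 8.5]); the cube at (0, 0.5) is present — its section is the full 24×21.5 rectangle; Taking the union: the regions partially overlap (shared area 48.75 mm²), so overlapping operands fuse into one piece — 1 connected region; the cylinder at (6, 2) is absent (z outside [3.5, 7]); Subtracting the remaining from the first: none of the subtracted shapes is present at this height, so that combined region is unchanged — 1 connected region. The result has 1 disconnected region.

1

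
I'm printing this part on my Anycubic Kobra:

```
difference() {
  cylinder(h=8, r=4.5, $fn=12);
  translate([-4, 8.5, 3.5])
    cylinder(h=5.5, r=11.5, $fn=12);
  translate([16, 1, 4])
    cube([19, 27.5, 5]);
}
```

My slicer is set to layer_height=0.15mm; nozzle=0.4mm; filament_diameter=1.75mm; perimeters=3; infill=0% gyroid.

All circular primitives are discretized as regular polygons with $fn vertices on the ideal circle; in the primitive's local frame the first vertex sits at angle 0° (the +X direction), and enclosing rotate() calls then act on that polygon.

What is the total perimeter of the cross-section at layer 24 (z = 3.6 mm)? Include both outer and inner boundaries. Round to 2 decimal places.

At z = 3.6 mm: the r=4.5 cylinder gives a regular 12-gon of circumradius 4.5 (constant along its height) (perimeter = 2·12·4.500·sin(180°/12) = 27.95 mm); the r=11.5 cylinder at (-4, 8.5) gives a regular 12-gon of circumradius 11.5 (constant along its height) (perimeter = 2·12·11.500·sin(180°/12) = 71.43 mm); the cube at (16, 1) is not intersected at this z (z outside [4, 9]); After the difference (first − rest): starting from the r=4.5 cylinder, the r=11.5 cylinder at (-4, 8.5) partially overlaps it — only the 43.77 mm² overlap (of its 396.75 mm²) is removed, clipping the outline — boundary = 20.65 mm. Overall, the cross-section is a single solid region. Total boundary length (outer) = 20.65 mm.

20.65 mm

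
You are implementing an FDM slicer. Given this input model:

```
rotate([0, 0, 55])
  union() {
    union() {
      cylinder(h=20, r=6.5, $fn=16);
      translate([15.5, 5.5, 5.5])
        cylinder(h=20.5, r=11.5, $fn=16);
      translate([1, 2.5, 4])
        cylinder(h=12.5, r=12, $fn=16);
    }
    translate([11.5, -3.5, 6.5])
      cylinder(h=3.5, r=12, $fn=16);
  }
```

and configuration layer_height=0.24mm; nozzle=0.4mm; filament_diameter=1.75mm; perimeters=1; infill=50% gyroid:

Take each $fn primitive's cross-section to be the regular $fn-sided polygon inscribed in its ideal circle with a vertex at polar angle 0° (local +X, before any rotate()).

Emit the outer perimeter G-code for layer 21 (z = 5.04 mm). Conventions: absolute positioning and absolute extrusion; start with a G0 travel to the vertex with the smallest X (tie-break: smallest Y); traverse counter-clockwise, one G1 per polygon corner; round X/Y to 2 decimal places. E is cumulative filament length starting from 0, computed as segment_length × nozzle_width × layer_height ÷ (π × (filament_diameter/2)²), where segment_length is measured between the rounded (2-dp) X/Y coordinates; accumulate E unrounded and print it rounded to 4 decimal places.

At z = 5.04 mm: the r=6.5 cylinder gives a regular 16-gon of circumradius 6.5 (constant along its height); the cylinder at (15.5, 5.5) is absent (z outside [5.5, 26]); the r=12 cylinder at (1, 2.5) gives a regular 16-gon of circumradius 12 (constant along its height); Combining (union): the r=6.5 cylinder lies entirely inside the r=12 cylinder at (1, 2.5), so the union is just the r=12 cylinder at (1, 2.5) — 1 connected region; the cylinder at (11.5, -3.5) is absent (z outside [6.5, 10]); Taking the union: only the result so far is present, so the union is just that shape — 1 connected region; (rotated 55° about Z; rotation is an isometry so areas/perimeters/island counts are preserved). The outline is a single polygon with 16 vertices. Extrusion per mm of travel: 0.4 × 0.24 / (π × 0.875²) = 0.039912. Accumulating E over each segment gives final E = 2.9899.

G0 X-13.29 Y0.17 Z5.04
G1 X-11.60 Y-4.19 E0.1866
G1 X-8.36 Y-7.58 E0.3738
G1 X-4.07 Y-9.46 E0.5607
G1 X0.61 Y-9.56 E0.7476
G1 X4.97 Y-7.87 E0.9342
G1 X8.36 Y-4.63 E1.1214
G1 X10.24 Y-0.34 E1.3083
G1 X10.34 Y4.34 E1.4951
G1 X8.65 Y8.70 E1.6818
G1 X5.41 Y12.08 E1.8686
G1 X1.12 Y13.97 E2.0557
G1 X-3.56 Y14.07 E2.2426
G1 X-7.92 Y12.37 E2.4294
G1 X-11.30 Y9.14 E2.6159
G1 X-13.19 Y4.85 E2.8031
G1 X-13.29 Y0.17 E2.9899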